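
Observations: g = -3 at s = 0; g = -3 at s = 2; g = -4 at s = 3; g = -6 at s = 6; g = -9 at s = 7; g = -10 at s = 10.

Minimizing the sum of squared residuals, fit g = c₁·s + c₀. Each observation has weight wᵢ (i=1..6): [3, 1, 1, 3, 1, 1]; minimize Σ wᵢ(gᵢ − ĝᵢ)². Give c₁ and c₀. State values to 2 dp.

With design matrix M, MᵀWM = [[270, 40]; [40, 10]] and MᵀWg = [-289, -53]ᵀ.
det = 270·10 − 40² = 1100.
c₁ = ((-289)·10 − 40·(-53))/1100 = -7/10; c₀ = (270·(-53) − 40·(-289))/1100 = -5/2.

c₁ = -0.70, c₀ = -2.50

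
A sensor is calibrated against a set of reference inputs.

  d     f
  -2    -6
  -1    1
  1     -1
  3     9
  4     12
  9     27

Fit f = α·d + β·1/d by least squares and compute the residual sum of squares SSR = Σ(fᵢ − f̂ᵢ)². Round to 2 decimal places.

SSR = 4.32

Sums needed: Σd·d = 112, Σd·1/d = 6, Σ1/d·1/d = 3157/1296.
Right-hand side: Σd·f = 328, Σ1/d·f = 10.
So MᵀM·[α, β]ᵀ = Mᵀf: [[112, 6]; [6, 3157/1296]]·[α, β]ᵀ = [328, 10]ᵀ.
Eliminating β: (3157/1296)·(row 1) − 6·(row 2) gives (19183/81)·α = (3157/1296)·328 − 6·10 = 119717/162, so α = 119717/38366.
Then β = (10 − 6·(119717/38366))/(3157/1296) = -68688/19183.
Residuals: -29725/19183, 20707/38366, -20707/38366, 31935/38366, 7934/19183, -26307/38366; SSR = 82828/19183.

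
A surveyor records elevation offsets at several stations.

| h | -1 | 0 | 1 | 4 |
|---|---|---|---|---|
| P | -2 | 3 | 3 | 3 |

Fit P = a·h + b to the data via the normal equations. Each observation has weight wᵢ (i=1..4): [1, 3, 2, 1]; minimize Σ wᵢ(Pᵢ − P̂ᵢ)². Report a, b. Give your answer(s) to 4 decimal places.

a = 0.5556, b = 1.8889

Setting ∂/∂a … = 0 gives: 19·a + 5·b = 20;  5·a + 7·b = 16.
det = 19·7 − 5² = 108.
a = (20·7 − 5·16)/108 = 5/9; b = (19·16 − 5·20)/108 = 17/9.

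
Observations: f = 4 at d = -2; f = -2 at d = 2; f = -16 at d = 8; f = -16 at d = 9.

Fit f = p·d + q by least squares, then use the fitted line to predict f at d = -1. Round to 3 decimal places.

f̂ = 2.675

Compute the Gram sums: Σd·d = 153, Σd = 17, Σ1 = 4.
Moment sums: Σd·f = -284, Σf = -30.
MᵀM·[p, q]ᵀ = Mᵀf becomes [[153, 17]; [17, 4]]·[p, q]ᵀ = [-284, -30]ᵀ.
Determinant 153·4 − 17² = 323.
p = ((-284)·4 − 17·(-30))/323 = -626/323; q = (153·(-30) − 17·(-284))/323 = 14/19.
At d = -1: f̂ = (-626/323)·(-1) + (14/19)·(1) = 864/323.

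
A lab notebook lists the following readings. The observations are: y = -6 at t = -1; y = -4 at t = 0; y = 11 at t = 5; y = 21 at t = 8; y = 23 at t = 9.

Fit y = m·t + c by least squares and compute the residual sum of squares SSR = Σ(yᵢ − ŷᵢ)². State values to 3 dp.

The normal equations are: 171·m + 21·c = 436;  21·m + 5·c = 45.
(Σt·t = 171, Σt = 21, Σ1 = 5, Σt·y = 436, Σy = 45.)
Determinant 171·5 − 21² = 414.
m = (436·5 − 21·45)/414 = 1235/414; c = (171·45 − 21·436)/414 = -487/138.
Residuals: 106/207, -65/138, -80/207, 275/414, -22/69; SSR = 487/414.

SSR = 1.176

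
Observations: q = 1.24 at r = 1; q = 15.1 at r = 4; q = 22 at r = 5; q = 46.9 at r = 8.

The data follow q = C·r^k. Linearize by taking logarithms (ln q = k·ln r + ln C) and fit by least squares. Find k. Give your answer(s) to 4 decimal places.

With ln qᵢ as the transformed response and ln rᵢ as the regressor:
XᵀX = [[8.8362, 5.0752]; [5.0752, 4]], rhs = [16.7399, 9.8689]ᵀ  (here Σln r = 5.0752, Σ(ln r)² = 8.8362, Σln q = 9.8689, Σln r·ln q = 16.7399).
Solving (det = 9.5873): k = 1.75998, ln C = 0.23416.

k = 1.7600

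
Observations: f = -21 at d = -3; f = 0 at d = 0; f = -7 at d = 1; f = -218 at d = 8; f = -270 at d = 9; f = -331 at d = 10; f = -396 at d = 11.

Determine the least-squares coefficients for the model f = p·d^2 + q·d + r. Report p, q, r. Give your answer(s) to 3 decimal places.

p = -3.021, q = -2.732, r = -1.274

With design matrix A, AᵀA = [[35380, 3546, 376]; [3546, 376, 36]; [376, 36, 7]] and Aᵀf = [-117034, -11784, -1243]ᵀ.
Row-reducing yields p = -525770/174067, q = -475635/174067, r = -221843/174067.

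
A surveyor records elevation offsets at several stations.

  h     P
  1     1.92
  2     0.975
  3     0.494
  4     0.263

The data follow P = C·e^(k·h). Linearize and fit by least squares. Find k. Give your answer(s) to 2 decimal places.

Taking logs, ln P = k·h + ln C, so regress ln P on h.
Σh = 10.0000, Σ(h)² = 30.0000, Σln P = -1.4138, Σh·ln P = -6.8564.
Equations: 30.0000·k + 10.0000·ln C = -6.8564;  10.0000·k + 4·ln C = -1.4138.
Δ = 30.0000·4 − (10.0000)² = 20.0000; k = (-6.8564·4 − 10.0000·-1.4138)/20.0000 = -0.66437, ln C = (30.0000·-1.4138 − 10.0000·-6.8564)/20.0000 = 1.30747.

k = -0.66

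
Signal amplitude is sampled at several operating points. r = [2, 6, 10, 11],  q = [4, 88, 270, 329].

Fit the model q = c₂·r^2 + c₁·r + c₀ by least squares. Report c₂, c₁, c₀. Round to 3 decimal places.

c₂ = 3.017, c₁ = -3.035, c₀ = -2.082

The normal system MᵀM·[c₂, c₁, c₀]ᵀ = Mᵀq is [[25953, 2555, 261]; [2555, 261, 29]; [261, 29, 4]]·[c₂, c₁, c₀]ᵀ = [69993, 6855, 691]ᵀ.
Row-reducing yields c₂ = 20501/6796, c₁ = -20625/6796, c₀ = -7075/3398.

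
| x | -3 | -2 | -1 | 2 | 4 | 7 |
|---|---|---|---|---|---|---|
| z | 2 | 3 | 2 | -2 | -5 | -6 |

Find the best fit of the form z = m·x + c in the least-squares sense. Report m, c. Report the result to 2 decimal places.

The normal system AᵀA·[m, c]ᵀ = Aᵀz is [[83, 7]; [7, 6]]·[m, c]ᵀ = [-80, -6]ᵀ.
Determinant 83·6 − 7² = 449.
m = ((-80)·6 − 7·(-6))/449 = -438/449; c = (83·(-6) − 7·(-80))/449 = 62/449.

m = -0.98, c = 0.14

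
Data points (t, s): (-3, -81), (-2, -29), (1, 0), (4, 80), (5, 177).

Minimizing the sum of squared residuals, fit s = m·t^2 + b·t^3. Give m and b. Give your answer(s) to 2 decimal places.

m = -3.01, b = 2.01

With design matrix M, MᵀM = [[979, 3875]; [3875, 20515]] and Mᵀs = [4860, 29664]ᵀ.
Eliminating b: 20515·(row 1) − 3875·(row 2) gives 5068560·m = 20515·4860 − 3875·29664 = -15245100, so m = -254085/84476.
Then b = (29664 − 3875·(-254085/84476))/20515 = 850713/422380.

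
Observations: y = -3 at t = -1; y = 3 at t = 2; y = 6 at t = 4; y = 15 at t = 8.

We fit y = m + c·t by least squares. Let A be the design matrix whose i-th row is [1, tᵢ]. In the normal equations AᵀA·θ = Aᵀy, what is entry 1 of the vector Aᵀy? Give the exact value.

21

Entry 1 ↔ basis 1, so (Aᵀy)_{1} = Σᵢ yᵢ = (1)·(-3) + (1)·(3) + (1)·(6) + (1)·(15) = 21.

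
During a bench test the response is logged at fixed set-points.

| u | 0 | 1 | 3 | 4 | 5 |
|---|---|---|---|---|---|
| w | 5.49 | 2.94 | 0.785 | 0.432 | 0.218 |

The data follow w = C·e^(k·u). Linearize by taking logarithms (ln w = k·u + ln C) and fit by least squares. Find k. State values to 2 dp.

k = -0.64

Let Y = ln w. Fitting Y = k·u + ln C by least squares:
Σu = 13.0000, Σ(u)² = 51.0000, Σln w = 0.1767, Σu·ln w = -10.6214.
Equations: 51.0000·k + 13.0000·ln C = -10.6214;  13.0000·k + 5·ln C = 0.1767.
Slope k = (n·Σu·ln w − Σu·Σln w)/(n·Σ(u)² − (Σu)²) = (5·-10.6214 − 13.0000·0.1767)/86.0000 = -0.64423; ln C = (Σln w − k·Σu)/n = 1.71034.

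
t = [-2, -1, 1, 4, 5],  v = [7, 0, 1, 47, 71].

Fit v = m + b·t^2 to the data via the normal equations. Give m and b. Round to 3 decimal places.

Setting ∂/∂m … = 0 gives: 5·m + 47·b = 126;  47·m + 899·b = 2556.
det = 5·899 − 47² = 2286.
m = (126·899 − 47·2556)/2286 = -3; b = (5·2556 − 47·126)/2286 = 3.

m = -3.000, b = 3.000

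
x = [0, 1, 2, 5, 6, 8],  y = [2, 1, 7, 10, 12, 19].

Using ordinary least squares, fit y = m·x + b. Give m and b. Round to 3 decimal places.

m = 2.068, b = 0.919

With design matrix A, AᵀA = [[130, 22]; [22, 6]] and Aᵀy = [289, 51]ᵀ.
det = 130·6 − 22² = 296.
m = (289·6 − 22·51)/296 = 153/74; b = (130·51 − 22·289)/296 = 34/37.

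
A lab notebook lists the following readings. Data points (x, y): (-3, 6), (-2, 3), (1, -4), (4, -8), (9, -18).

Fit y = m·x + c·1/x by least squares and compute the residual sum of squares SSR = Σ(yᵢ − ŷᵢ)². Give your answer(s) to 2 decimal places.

The normal equations are: 111·m + 5·c = -222;  5·m + (1861/1296)·c = -23/2.
(Σx·x = 111, Σx·1/x = 5, Σ1/x·1/x = 1861/1296, Σx·y = -222, Σ1/x·y = -23/2.)
Eliminating c: (1861/1296)·(row 1) − 5·(row 2) gives (58057/432)·m = (1861/1296)·(-222) − 5·(-23/2) = -56437/216, so m = -112874/58057.
Then c = ((-23/2) − 5·(-112874/58057))/(1861/1296) = -71928/58057.
Residuals: -14256/58057, -87541/58057, -47426/58057, 5022/58057, -21168/58057; SSR = 182393/58057.

SSR = 3.14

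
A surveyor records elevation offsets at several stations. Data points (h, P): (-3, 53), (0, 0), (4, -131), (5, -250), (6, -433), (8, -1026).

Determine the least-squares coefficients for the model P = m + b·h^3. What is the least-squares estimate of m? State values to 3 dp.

Entries of AᵀA: Σ1 = 6, Σh^3 = 890, Σh^3·h^3 = 329250.
Right-hand side: ΣP = -1787, Σh^3·P = -659905.
Normal equations: [[6, 890]; [890, 329250]]·[m, b]ᵀ = [-1787, -659905]ᵀ.
Eliminating b: 329250·(row 1) − 890·(row 2) gives 1183400·m = 329250·(-1787) − 890·(-659905) = -1054300, so m = -10543/11834.
Then b = ((-659905) − 890·(-10543/11834))/329250 = -11845/5917.

m = -0.891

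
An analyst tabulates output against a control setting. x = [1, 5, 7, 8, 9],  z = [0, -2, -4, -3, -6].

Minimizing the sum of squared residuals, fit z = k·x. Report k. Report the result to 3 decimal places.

Setting ∂/∂k … = 0 gives: 220·k = -116.
Hence k = -116 / 220 ≈ -0.527273.

k = -0.527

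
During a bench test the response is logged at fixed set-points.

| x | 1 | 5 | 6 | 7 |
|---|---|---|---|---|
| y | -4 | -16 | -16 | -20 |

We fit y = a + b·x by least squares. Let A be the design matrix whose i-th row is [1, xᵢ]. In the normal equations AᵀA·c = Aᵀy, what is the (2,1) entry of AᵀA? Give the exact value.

Row 2 ↔ basis x, column 1 ↔ basis 1, so (AᵀA)_{2,1} = Σᵢ x = (1)·(1) + (5)·(1) + (6)·(1) + (7)·(1) = 19.

19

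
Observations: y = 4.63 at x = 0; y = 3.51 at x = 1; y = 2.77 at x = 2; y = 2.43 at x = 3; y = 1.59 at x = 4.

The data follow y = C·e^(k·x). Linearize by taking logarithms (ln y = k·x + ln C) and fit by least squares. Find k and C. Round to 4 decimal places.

Let Y = ln y. Fitting Y = k·x + ln C by least squares:
Σx = 10.0000, Σ(x)² = 30.0000, Σln y = 5.1586, Σx·ln y = 7.8119.
Equations: 30.0000·k + 10.0000·ln C = 7.8119;  10.0000·k + 5·ln C = 5.1586.
Solving (det = 50.0000): k = -0.25054, ln C = 1.53280, so C = exp(1.53280) = 4.63114.

k = -0.2505, C = 4.6311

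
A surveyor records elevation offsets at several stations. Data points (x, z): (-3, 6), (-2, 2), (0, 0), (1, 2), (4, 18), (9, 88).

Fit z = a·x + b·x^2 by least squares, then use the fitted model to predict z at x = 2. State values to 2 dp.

Normal-equation sums: Σx·x = 111, Σx·x^2 = 759, Σx^2·x^2 = 6915.
Moment sums: Σx·z = 844, Σx^2·z = 7480.
Eliminating b: 6915·(row 1) − 759·(row 2) gives 191484·a = 6915·844 − 759·7480 = 158940, so a = 4415/5319.
Then b = (7480 − 759·(4415/5319))/6915 = 5269/5319.
At x = 2: ẑ = (4415/5319)·(2) + (5269/5319)·(4) = 29906/5319.

ẑ = 5.62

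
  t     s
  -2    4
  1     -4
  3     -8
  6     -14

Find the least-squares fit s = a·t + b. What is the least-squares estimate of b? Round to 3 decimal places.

From the data, Σt·t = 50, Σt = 8, Σ1 = 4.
Right-hand side: Σt·s = -120, Σs = -22.
So XᵀX·[a, b]ᵀ = Xᵀs: [[50, 8]; [8, 4]]·[a, b]ᵀ = [-120, -22]ᵀ.
det = 50·4 − 8² = 136.
a = ((-120)·4 − 8·(-22))/136 = -38/17; b = (50·(-22) − 8·(-120))/136 = -35/34.

b = -1.029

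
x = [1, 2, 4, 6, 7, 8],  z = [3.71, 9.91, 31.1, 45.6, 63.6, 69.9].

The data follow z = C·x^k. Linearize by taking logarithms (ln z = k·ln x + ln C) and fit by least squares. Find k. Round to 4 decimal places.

With ln zᵢ as the transformed response and ln xᵢ as the regressor:
Σln x = 7.8966, Σ(ln x)² = 13.7233, Σln z = 19.2614, Σln x·ln z = 30.1112.
Equations: 13.7233·k + 7.8966·ln C = 30.1112;  7.8966·k + 6·ln C = 19.2614.
Δ = 13.7233·6 − (7.8966)² = 19.9843; k = (30.1112·6 − 7.8966·19.2614)/19.9843 = 1.42957, ln C = (13.7233·19.2614 − 7.8966·30.1112)/19.9843 = 1.32878.

k = 1.4296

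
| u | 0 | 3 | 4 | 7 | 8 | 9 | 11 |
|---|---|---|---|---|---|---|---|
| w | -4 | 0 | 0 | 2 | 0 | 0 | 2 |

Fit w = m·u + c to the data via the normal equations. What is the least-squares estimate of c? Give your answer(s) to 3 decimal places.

Entries of XᵀX: Σu·u = 340, Σu = 42, Σ1 = 7.
Moment sums: Σu·w = 36, Σw = 0.
Normal equations: [[340, 42]; [42, 7]]·[m, c]ᵀ = [36, 0]ᵀ.
Eliminating c: 7·(row 1) − 42·(row 2) gives 616·m = 7·36 − 42·0 = 252, so m = 9/22.
Then c = (0 − 42·(9/22))/7 = -27/11.

c = -2.455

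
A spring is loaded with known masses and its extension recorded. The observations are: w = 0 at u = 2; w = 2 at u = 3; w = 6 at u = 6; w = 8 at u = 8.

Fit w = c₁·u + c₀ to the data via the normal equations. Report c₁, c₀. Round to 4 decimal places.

Forming XᵀX = [[113, 19]; [19, 4]] and Xᵀw = [106, 16]ᵀ gives XᵀX·[c₁, c₀]ᵀ = Xᵀw.
Eliminating c₀: 4·(row 1) − 19·(row 2) gives 91·c₁ = 4·106 − 19·16 = 120, so c₁ = 120/91.
Then c₀ = (16 − 19·(120/91))/4 = -206/91.

c₁ = 1.3187, c₀ = -2.2637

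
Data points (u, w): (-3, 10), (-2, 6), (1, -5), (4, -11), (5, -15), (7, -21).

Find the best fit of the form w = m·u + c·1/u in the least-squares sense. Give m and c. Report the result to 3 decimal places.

m = -2.907, c = -1.780

Normal-equation sums: Σu·u = 104, Σu·1/u = 6, Σ1/u·1/u = 261781/176400.
For Xᵀw: Σu·w = -313, Σ1/u·w = -241/12.
Normal equations: [[104, 6]; [6, 261781/176400]]·[m, c]ᵀ = [-313, -241/12]ᵀ.
Determinant 104·(261781/176400) − 6² = 2609353/22050.
m = ((-313)·(261781/176400) − 6·(-241/12))/(2609353/22050) = -60681253/20874824; c = (104·(-241/12) − 6·(-313))/(2609353/22050) = -4645200/2609353.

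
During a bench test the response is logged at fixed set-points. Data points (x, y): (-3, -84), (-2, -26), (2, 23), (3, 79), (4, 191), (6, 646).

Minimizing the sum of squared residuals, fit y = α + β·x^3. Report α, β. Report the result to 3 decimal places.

α = -1.896, β = 3.001

Entries of MᵀM: Σ1 = 6, Σx^3 = 280, Σx^3·x^3 = 52338.
Right-hand side: Σy = 829, Σx^3·y = 156553.
So MᵀM·[α, β]ᵀ = Mᵀy: [[6, 280]; [280, 52338]]·[α, β]ᵀ = [829, 156553]ᵀ.
Δ = 6·52338 − 280² = 235628.
α = (829·52338 − 280·156553)/235628 = -223319/117814; β = (6·156553 − 280·829)/235628 = 353599/117814.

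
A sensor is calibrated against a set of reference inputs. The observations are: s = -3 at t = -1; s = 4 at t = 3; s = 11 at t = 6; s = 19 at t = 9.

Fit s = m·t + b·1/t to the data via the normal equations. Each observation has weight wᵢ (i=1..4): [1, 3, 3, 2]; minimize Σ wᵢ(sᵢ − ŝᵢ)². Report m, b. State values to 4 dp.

m = 1.9627, b = -0.6535

Setting ∂/∂m … = 0 gives: 298·m + 9·b = 579;  9·m + (467/324)·b = 301/18.
Eliminating b: (467/324)·(row 1) − 9·(row 2) gives (56461/162)·m = (467/324)·579 − 9·(301/18) = 73877/108, so m = 221631/112922.
Then b = ((301/18) − 9·(221631/112922))/(467/324) = -36900/56461.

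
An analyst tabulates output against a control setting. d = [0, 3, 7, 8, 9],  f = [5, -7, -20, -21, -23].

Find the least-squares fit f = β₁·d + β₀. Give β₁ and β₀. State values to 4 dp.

From the data, Σd·d = 203, Σd = 27, Σ1 = 5.
For Xᵀf: Σd·f = -536, Σf = -66.
Normal equations: [[203, 27]; [27, 5]]·[β₁, β₀]ᵀ = [-536, -66]ᵀ.
Determinant 203·5 − 27² = 286.
β₁ = ((-536)·5 − 27·(-66))/286 = -449/143; β₀ = (203·(-66) − 27·(-536))/286 = 537/143.

β₁ = -3.1399, β₀ = 3.7552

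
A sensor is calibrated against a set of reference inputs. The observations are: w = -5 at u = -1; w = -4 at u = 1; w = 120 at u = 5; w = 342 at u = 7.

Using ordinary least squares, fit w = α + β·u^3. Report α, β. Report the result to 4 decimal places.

α = -4.9212, β = 1.0100

With design matrix X, XᵀX = [[4, 468]; [468, 133276]] and Xᵀw = [453, 132307]ᵀ.
Eliminating β: 133276·(row 1) − 468·(row 2) gives 314080·α = 133276·453 − 468·132307 = -1545648, so α = -7431/1510.
Then β = (132307 − 468·(-7431/1510))/133276 = 39653/39260.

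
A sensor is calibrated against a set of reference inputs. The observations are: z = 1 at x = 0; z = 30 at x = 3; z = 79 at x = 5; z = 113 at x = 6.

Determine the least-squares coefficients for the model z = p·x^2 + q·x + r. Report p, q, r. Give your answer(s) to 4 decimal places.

p = 3.0076, q = 0.5985, r = 1.0227

Setting ∂/∂p … = 0 gives: 2002·p + 368·q + 70·r = 6313;  368·p + 70·q + 14·r = 1163;  70·p + 14·q + 4·r = 223.
(Σx^2·x^2 = 2002, Σx^2·x = 368, Σx^2 = 70, Σx·x = 70, Σx = 14, Σ1 = 4, Σx^2·z = 6313, Σx·z = 1163, Σz = 223.)
Solving the 3×3 system (Gaussian elimination) gives p = 397/132, q = 79/132, r = 45/44.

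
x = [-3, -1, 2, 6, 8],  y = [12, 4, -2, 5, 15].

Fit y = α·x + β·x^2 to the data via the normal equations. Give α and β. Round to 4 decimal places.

α = -2.3982, β = 0.5359

Entries of AᵀA: Σx·x = 114, Σx·x^2 = 708, Σx^2·x^2 = 5490.
Right-hand side: Σx·y = 106, Σx^2·y = 1244.
Normal equations: [[114, 708]; [708, 5490]]·[α, β]ᵀ = [106, 1244]ᵀ.
det = 114·5490 − 708² = 124596.
α = (106·5490 − 708·1244)/124596 = -24901/10383; β = (114·1244 − 708·106)/124596 = 5564/10383.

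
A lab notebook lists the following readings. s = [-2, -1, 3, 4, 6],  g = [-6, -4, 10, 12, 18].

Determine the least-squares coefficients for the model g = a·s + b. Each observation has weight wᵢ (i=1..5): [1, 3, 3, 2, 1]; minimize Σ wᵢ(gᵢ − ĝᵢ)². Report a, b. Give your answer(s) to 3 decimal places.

The normal system XᵀWX·[a, b]ᵀ = XᵀWg is [[102, 18]; [18, 10]]·[a, b]ᵀ = [318, 54]ᵀ.
det = 102·10 − 18² = 696.
a = (318·10 − 18·54)/696 = 92/29; b = (102·54 − 18·318)/696 = -9/29.

a = 3.172, b = -0.310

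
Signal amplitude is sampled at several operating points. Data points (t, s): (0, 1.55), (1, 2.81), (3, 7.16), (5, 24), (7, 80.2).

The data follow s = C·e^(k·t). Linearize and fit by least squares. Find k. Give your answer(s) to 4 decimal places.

Linearized form: ln s = k·t + ln C. From the 5 transformed points,
Over the data: Σt = 16.0000, Σ(t)² = 84.0000, Σln s = 11.0025, Σt·ln s = 53.5206.
Normal system: [[84.0000, 16.0000]; [16.0000, 5]]·[k, ln C]ᵀ = [53.5206, 11.0025]ᵀ.
Slope k = (n·Σt·ln s − Σt·Σln s)/(n·Σ(t)² − (Σt)²) = (5·53.5206 − 16.0000·11.0025)/164.0000 = 0.55831; ln C = (Σln s − k·Σt)/n = 0.41391.

k = 0.5583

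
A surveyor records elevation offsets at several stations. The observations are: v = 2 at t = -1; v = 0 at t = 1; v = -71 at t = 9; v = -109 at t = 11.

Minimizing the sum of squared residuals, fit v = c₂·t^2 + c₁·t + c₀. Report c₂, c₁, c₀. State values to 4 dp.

MᵀM·[c₂, c₁, c₀]ᵀ = Mᵀv reads: 21204·c₂ + 2060·c₁ + 204·c₀ = -18938;  2060·c₂ + 204·c₁ + 20·c₀ = -1840;  204·c₂ + 20·c₁ + 4·c₀ = -178.
(Σt^2·t^2 = 21204, Σt^2·t = 2060, Σt^2 = 204, Σt·t = 204, Σt = 20, Σ1 = 4, Σt^2·v = -18938, Σt·v = -1840, Σv = -178.)
Inverting the 3×3 Gram matrix, [c₂, c₁, c₀]ᵀ = [-9/10, -7/52, 539/260]ᵀ.

c₂ = -0.9000, c₁ = -0.1346, c₀ = 2.0731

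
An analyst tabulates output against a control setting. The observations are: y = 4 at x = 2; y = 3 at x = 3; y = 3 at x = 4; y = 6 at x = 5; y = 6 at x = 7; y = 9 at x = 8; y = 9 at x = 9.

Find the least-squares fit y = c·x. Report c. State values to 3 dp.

Forming MᵀM = [[248]] and Mᵀy = [254]ᵀ gives MᵀM·[c]ᵀ = Mᵀy.
Hence c = 254 / 248 ≈ 1.02419.

c = 1.024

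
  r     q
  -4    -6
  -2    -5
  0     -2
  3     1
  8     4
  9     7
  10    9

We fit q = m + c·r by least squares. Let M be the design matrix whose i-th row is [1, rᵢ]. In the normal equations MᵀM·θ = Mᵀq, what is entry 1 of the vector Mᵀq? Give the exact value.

8

Entry 1 ↔ basis 1, so (Mᵀq)_{1} = Σᵢ qᵢ = (1)·(-6) + (1)·(-5) + (1)·(-2) + (1)·(1) + (1)·(4) + (1)·(7) + (1)·(9) = 8.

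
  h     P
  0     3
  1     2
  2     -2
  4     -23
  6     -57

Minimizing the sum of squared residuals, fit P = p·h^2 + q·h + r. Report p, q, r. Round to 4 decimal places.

Setting ∂/∂p … = 0 gives: 1569·p + 289·q + 57·r = -2426;  289·p + 57·q + 13·r = -436;  57·p + 13·q + 5·r = -77.
Inverting the 3×3 Gram matrix, [p, q, r]ᵀ = [-3397/1876, 1549/1876, 1452/469]ᵀ.

p = -1.8108, q = 0.8257, r = 3.0959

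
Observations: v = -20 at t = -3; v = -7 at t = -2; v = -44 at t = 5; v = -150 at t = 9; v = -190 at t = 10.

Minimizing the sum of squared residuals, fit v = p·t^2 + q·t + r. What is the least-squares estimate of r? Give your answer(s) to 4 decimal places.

r = 1.9928

Entries of AᵀA: Σt^2·t^2 = 17283, Σt^2·t = 1819, Σt^2 = 219, Σt·t = 219, Σt = 19, Σ1 = 5.
Moment sums: Σt^2·v = -32458, Σt·v = -3396, Σv = -411.
AᵀA·[p, q, r]ᵀ = Aᵀv becomes [[17283, 1819, 219]; [1819, 219, 19]; [219, 19, 5]]·[p, q, r]ᵀ = [-32458, -3396, -411]ᵀ.
Row-reducing yields p = -390227/194044, q = 198641/194044, r = 193345/97022.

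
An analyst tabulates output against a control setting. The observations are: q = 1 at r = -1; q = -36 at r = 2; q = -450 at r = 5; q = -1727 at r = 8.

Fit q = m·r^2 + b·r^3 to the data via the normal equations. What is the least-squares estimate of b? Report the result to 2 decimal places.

AᵀA·[m, b]ᵀ = Aᵀq reads: 4738·m + 35924·b = -121921;  35924·m + 277834·b = -940763.
det = 4738·277834 − 35924² = 25843716.
m = ((-121921)·277834 − 35924·(-940763))/25843716 = -4323839/1435762; b = (4738·(-940763) − 35924·(-121921))/25843716 = -4302505/1435762.

b = -3.00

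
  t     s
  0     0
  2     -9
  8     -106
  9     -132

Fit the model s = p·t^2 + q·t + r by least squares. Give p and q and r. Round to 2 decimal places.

Normal-equation sums: Σt^2·t^2 = 10673, Σt^2·t = 1249, Σt^2 = 149, Σt·t = 149, Σt = 19, Σ1 = 4.
Right-hand side: Σt^2·s = -17512, Σt·s = -2054, Σs = -247.
Inverting the 3×3 Gram matrix, [p, q, r]ᵀ = [-386/267, -2233/1335, 21/445]ᵀ.

p = -1.45, q = -1.67, r = 0.05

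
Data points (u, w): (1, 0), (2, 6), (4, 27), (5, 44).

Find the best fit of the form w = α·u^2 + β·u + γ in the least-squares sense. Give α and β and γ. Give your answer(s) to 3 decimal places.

Forming XᵀX = [[898, 198, 46]; [198, 46, 12]; [46, 12, 4]] and Xᵀw = [1556, 340, 77]ᵀ gives XᵀX·[α, β, γ]ᵀ = Xᵀw.
Inverting the 3×3 Gram matrix, [α, β, γ]ᵀ = [11/6, -1/10, -23/15]ᵀ.

α = 1.833, β = -0.100, γ = -1.533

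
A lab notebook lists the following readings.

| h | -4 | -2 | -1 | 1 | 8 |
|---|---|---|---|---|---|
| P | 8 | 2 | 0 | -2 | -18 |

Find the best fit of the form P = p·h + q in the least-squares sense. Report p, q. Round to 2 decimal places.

Sums needed: Σh·h = 86, Σh = 2, Σ1 = 5.
And Σh·P = -182, ΣP = -10.
Normal equations: [[86, 2]; [2, 5]]·[p, q]ᵀ = [-182, -10]ᵀ.
Eliminating q: 5·(row 1) − 2·(row 2) gives 426·p = 5·(-182) − 2·(-10) = -890, so p = -445/213.
Then q = ((-10) − 2·(-445/213))/5 = -248/213.

p = -2.09, q = -1.16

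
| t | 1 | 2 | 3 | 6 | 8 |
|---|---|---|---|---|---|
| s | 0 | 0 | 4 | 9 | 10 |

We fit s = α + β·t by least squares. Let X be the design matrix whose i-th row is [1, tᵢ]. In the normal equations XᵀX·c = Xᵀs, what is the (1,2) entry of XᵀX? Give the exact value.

20

Row 1 ↔ basis 1, column 2 ↔ basis t, so (XᵀX)_{1,2} = Σᵢ t = (1)·(1) + (1)·(2) + (1)·(3) + (1)·(6) + (1)·(8) = 20.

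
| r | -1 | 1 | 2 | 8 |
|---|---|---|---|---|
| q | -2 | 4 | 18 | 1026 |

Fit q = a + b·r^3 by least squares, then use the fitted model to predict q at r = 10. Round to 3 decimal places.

q̂ = 2002.671

The normal system XᵀX·[a, b]ᵀ = Xᵀq is [[4, 520]; [520, 262210]]·[a, b]ᵀ = [1046, 525462]ᵀ.
Eliminating b: 262210·(row 1) − 520·(row 2) gives 778440·a = 262210·1046 − 520·525462 = 1031420, so a = 3967/2994.
Then b = (525462 − 520·(3967/2994))/262210 = 194741/97305.
At r = 10: q̂ = (3967/2994)·(1) + (194741/97305)·(1000) = 25982657/12974.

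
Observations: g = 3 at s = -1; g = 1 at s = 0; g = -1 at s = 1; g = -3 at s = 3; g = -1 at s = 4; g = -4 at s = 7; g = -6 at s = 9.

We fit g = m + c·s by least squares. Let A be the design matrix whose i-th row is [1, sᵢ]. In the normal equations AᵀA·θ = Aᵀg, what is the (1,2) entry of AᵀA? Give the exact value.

Row 1 ↔ basis 1, column 2 ↔ basis s, so (AᵀA)_{1,2} = Σᵢ s = (1)·(-1) + (1)·(0) + (1)·(1) + (1)·(3) + (1)·(4) + (1)·(7) + (1)·(9) = 23.

23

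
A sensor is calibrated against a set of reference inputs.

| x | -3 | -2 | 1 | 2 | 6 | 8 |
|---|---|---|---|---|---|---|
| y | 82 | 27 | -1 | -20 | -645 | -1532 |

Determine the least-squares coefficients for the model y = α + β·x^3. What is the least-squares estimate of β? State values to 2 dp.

β = -3.00

Sums needed: Σ1 = 6, Σx^3 = 702, Σx^3·x^3 = 309658.
Moment sums: Σy = -2089, Σx^3·y = -926295.
Determinant 6·309658 − 702² = 1365144.
α = ((-2089)·309658 − 702·(-926295))/1365144 = 422941/170643; β = (6·(-926295) − 702·(-2089))/1365144 = -340941/113762.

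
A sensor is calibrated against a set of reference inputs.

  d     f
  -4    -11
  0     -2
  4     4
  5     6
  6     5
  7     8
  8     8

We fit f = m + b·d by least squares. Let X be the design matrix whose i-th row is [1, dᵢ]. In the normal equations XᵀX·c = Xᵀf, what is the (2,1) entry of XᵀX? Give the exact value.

Row 2 ↔ basis d, column 1 ↔ basis 1, so (XᵀX)_{2,1} = Σᵢ d = (-4)·(1) + (0)·(1) + (4)·(1) + (5)·(1) + (6)·(1) + (7)·(1) + (8)·(1) = 26.

26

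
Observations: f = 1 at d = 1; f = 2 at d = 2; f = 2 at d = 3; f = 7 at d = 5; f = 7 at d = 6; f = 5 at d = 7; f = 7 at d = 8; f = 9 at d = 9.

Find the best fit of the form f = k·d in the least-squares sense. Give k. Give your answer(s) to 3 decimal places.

The normal system XᵀX·[k]ᵀ = Xᵀf is [[269]]·[k]ᵀ = [260]ᵀ.
k = 260/269 = 0.966543.

k = 0.967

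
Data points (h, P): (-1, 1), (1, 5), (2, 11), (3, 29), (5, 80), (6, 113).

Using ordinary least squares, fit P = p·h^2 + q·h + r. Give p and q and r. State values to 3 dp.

The normal equations are: 2020·p + 376·q + 76·r = 6379;  376·p + 76·q + 16·r = 1191;  76·p + 16·q + 6·r = 239.
Solving the 3×3 system (Gaussian elimination) gives p = 2363/780, q = 257/300, r = -268/325.

p = 3.029, q = 0.857, r = -0.825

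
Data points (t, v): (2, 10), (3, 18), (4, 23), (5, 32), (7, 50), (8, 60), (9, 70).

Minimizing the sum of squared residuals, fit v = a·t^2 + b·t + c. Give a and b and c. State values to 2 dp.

a = 0.33, b = 4.88, c = -0.80

Sums needed: Σt^2·t^2 = 14036, Σt^2·t = 1808, Σt^2 = 248, Σt·t = 248, Σt = 38, Σ1 = 7.
And Σt^2·v = 13330, Σt·v = 1786, Σv = 263.
Inverting the 3×3 Gram matrix, [a, b, c]ᵀ = [81/242, 591/121, -97/121]ᵀ.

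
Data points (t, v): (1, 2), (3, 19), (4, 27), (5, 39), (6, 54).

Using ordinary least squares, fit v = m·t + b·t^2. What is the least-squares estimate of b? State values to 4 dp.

b = 1.0559

XᵀX·[m, b]ᵀ = Xᵀv reads: 87·m + 433·b = 686;  433·m + 2259·b = 3524.
Eliminating b: 2259·(row 1) − 433·(row 2) gives 9044·m = 2259·686 − 433·3524 = 23782, so m = 11891/4522.
Then b = (3524 − 433·(11891/4522))/2259 = 4775/4522.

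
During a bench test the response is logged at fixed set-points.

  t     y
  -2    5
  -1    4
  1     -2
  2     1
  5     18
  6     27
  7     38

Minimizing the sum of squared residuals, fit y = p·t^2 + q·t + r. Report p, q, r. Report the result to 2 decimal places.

p = 0.97, q = -1.27, r = -0.34

Normal-equation sums: Σt^2·t^2 = 4356, Σt^2·t = 684, Σt^2 = 120, Σt·t = 120, Σt = 18, Σ1 = 7.
Moment sums: Σt^2·y = 3310, Σt·y = 504, Σy = 91.
AᵀA·[p, q, r]ᵀ = Aᵀy becomes [[4356, 684, 120]; [684, 120, 18]; [120, 18, 7]]·[p, q, r]ᵀ = [3310, 504, 91]ᵀ.
Row-reducing yields p = 2015/2079, q = -1765/1386, r = -236/693.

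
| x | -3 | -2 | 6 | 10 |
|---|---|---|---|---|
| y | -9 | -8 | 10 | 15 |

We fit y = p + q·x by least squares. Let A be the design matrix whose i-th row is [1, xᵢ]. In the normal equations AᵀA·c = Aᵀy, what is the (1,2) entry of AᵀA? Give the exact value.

11

Row 1 ↔ basis 1, column 2 ↔ basis x, so (AᵀA)_{1,2} = Σᵢ x = (1)·(-3) + (1)·(-2) + (1)·(6) + (1)·(10) = 11.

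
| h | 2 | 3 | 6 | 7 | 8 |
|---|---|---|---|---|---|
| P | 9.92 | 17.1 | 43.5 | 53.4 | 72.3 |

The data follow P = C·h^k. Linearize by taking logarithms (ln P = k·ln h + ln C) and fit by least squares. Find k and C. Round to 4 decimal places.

Taking logs, ln P = k·ln h + ln C, so regress ln P on ln h.
Σln h = 7.6089, Σ(ln h)² = 13.0084, Σln P = 17.1650, Σln h·ln P = 28.1116.
Normal system: [[13.0084, 7.6089]; [7.6089, 5]]·[k, ln C]ᵀ = [28.1116, 17.1650]ᵀ.
Slope k = (n·Σln h·ln P − Σln h·Σln P)/(n·Σ(ln h)² − (Σln h)²) = (5·28.1116 − 7.6089·17.1650)/7.1473 = 1.39233; ln C = (Σln P − k·Σln h)/n = 1.31420, so C = exp(1.31420) = 3.72177.

k = 1.3923, C = 3.7218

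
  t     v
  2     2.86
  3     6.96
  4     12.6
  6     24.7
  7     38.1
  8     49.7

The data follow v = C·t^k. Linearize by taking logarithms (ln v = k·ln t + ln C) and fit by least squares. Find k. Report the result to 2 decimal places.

k = 2.02

Let Y = ln v. Fitting Y = k·ln t + ln C by least squares:
Σln t = 8.9952, Σ(ln t)² = 14.9303, Σln v = 16.2777, Σln t·ln v = 27.3240.
Equations: 14.9303·k + 8.9952·ln C = 27.3240;  8.9952·k + 6·ln C = 16.2777.
Slope k = (n·Σln t·ln v − Σln t·Σln v)/(n·Σ(ln t)² − (Σln t)²) = (6·27.3240 − 8.9952·16.2777)/8.6686 = 2.02146; ln C = (Σln v − k·Σln t)/n = -0.31761.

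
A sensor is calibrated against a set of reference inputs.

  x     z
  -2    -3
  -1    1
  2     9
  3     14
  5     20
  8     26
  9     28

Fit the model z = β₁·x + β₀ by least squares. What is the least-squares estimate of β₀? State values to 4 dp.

β₀ = 3.8649

The normal system MᵀM·[β₁, β₀]ᵀ = Mᵀz is [[188, 24]; [24, 7]]·[β₁, β₀]ᵀ = [625, 95]ᵀ.
det = 188·7 − 24² = 740.
β₁ = (625·7 − 24·95)/740 = 419/148; β₀ = (188·95 − 24·625)/740 = 143/37.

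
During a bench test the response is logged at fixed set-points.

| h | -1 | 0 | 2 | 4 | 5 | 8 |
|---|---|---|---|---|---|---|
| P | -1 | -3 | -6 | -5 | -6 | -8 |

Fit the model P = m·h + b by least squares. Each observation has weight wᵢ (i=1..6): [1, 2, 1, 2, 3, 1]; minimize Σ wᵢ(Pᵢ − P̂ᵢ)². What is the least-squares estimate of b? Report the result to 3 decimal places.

b = -2.804

Sums needed: Σwᵢ·h·h = 176, Σwᵢ·h = 32, Σwᵢ·1 = 10.
Moment sums: Σwᵢ·h·P = -205, Σwᵢ·P = -49.
MᵀWM·[m, b]ᵀ = MᵀWP becomes [[176, 32]; [32, 10]]·[m, b]ᵀ = [-205, -49]ᵀ.
Δ = 176·10 − 32² = 736.
m = ((-205)·10 − 32·(-49))/736 = -241/368; b = (176·(-49) − 32·(-205))/736 = -129/46.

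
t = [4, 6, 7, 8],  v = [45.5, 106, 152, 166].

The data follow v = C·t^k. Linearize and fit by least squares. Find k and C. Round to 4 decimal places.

k = 1.9507, C = 3.1310

Linearized form: ln v = k·ln t + ln C. From the 4 transformed points,
AᵀA = [[13.2429, 7.2034]; [7.2034, 4]], rhs = [34.0543, 18.6170]ᵀ  (here Σln t = 7.2034, Σ(ln t)² = 13.2429, Σln v = 18.6170, Σln t·ln v = 34.0543).
Δ = 13.2429·4 − (7.2034)² = 1.0824; k = (34.0543·4 − 7.2034·18.6170)/1.0824 = 1.95070, ln C = (13.2429·18.6170 − 7.2034·34.0543)/1.0824 = 1.14134, so C = exp(1.14134) = 3.13096.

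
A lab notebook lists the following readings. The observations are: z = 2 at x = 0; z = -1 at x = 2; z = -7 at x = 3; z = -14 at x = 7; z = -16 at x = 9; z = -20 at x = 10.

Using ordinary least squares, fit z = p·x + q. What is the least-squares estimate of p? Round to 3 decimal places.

p = -2.121

Normal-equation sums: Σx·x = 243, Σx = 31, Σ1 = 6.
Right-hand side: Σx·z = -465, Σz = -56.
AᵀA·[p, q]ᵀ = Aᵀz becomes [[243, 31]; [31, 6]]·[p, q]ᵀ = [-465, -56]ᵀ.
det = 243·6 − 31² = 497.
p = ((-465)·6 − 31·(-56))/497 = -1054/497; q = (243·(-56) − 31·(-465))/497 = 807/497.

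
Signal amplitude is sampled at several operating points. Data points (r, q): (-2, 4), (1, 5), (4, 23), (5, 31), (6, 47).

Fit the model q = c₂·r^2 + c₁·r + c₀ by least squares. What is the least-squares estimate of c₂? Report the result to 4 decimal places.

Entries of XᵀX: Σr^2·r^2 = 2194, Σr^2·r = 398, Σr^2 = 82, Σr·r = 82, Σr = 14, Σ1 = 5.
Moment sums: Σr^2·q = 2856, Σr·q = 526, Σq = 110.
So XᵀX·[c₂, c₁, c₀]ᵀ = Xᵀq: [[2194, 398, 82]; [398, 82, 14]; [82, 14, 5]]·[c₂, c₁, c₀]ᵀ = [2856, 526, 110]ᵀ.
Solving the 3×3 system (Gaussian elimination) gives c₂ = 10393/9984, c₁ = 9961/9984, c₀ = 111/52.

c₂ = 1.0410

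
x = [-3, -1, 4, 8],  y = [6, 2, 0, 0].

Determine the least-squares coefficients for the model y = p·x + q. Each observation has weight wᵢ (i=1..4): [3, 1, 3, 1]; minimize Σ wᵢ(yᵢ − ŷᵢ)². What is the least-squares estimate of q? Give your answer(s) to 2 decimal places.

q = 3.29

The normal equations are: 140·p + 10·q = -56;  10·p + 8·q = 20.
det = 140·8 − 10² = 1020.
p = ((-56)·8 − 10·20)/1020 = -54/85; q = (140·20 − 10·(-56))/1020 = 56/17.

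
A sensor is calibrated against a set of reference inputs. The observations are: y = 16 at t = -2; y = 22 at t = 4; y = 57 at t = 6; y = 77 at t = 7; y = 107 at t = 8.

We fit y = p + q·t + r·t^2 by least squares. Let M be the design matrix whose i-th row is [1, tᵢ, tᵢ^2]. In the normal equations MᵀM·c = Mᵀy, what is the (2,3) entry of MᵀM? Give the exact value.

Row 2 ↔ basis t, column 3 ↔ basis t^2, so (MᵀM)_{2,3} = Σᵢ (t)·(t^2) = (-2)·(4) + (4)·(16) + (6)·(36) + (7)·(49) + (8)·(64) = 1127.

1127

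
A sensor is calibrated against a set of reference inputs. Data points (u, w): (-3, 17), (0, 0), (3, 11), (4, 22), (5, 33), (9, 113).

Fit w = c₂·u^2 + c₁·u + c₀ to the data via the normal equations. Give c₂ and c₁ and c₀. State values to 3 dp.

c₂ = 1.489, c₁ = -0.899, c₀ = 0.631

Compute the Gram sums: Σu^2·u^2 = 7604, Σu^2·u = 918, Σu^2 = 140, Σu·u = 140, Σu = 18, Σ1 = 6.
And Σu^2·w = 10582, Σu·w = 1252, Σw = 196.
MᵀM·[c₂, c₁, c₀]ᵀ = Mᵀw becomes [[7604, 918, 140]; [918, 140, 18]; [140, 18, 6]]·[c₂, c₁, c₀]ᵀ = [10582, 1252, 196]ᵀ.
Inverting the 3×3 Gram matrix, [c₂, c₁, c₀]ᵀ = [27911/18751, -16849/18751, 11823/18751]ᵀ.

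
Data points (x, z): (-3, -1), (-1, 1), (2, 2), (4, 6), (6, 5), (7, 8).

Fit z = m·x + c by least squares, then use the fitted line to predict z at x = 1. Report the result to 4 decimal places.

ẑ = 2.2710

Compute the Gram sums: Σx·x = 115, Σx = 15, Σ1 = 6.
Right-hand side: Σx·z = 116, Σz = 21.
AᵀA·[m, c]ᵀ = Aᵀz becomes [[115, 15]; [15, 6]]·[m, c]ᵀ = [116, 21]ᵀ.
Δ = 115·6 − 15² = 465.
m = (116·6 − 15·21)/465 = 127/155; c = (115·21 − 15·116)/465 = 45/31.
At x = 1: ẑ = (127/155)·(1) + (45/31)·(1) = 352/155.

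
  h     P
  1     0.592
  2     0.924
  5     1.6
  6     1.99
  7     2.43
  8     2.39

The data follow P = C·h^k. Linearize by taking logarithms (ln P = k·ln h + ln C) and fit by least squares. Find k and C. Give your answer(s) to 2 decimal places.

k = 0.69, C = 0.58

Linearized form: ln P = k·ln h + ln C. From the 6 transformed points,
Σln h = 8.1197, Σ(ln h)² = 14.3918, Σln P = 2.3140, Σln h·ln P = 5.4742.
Normal system: [[14.3918, 8.1197]; [8.1197, 6]]·[k, ln C]ᵀ = [5.4742, 2.3140]ᵀ.
Slope k = (n·Σln h·ln P − Σln h·Σln P)/(n·Σ(ln h)² − (Σln h)²) = (6·5.4742 − 8.1197·2.3140)/20.4213 = 0.68830; ln C = (Σln P − k·Σln h)/n = -0.54579, so C = exp(-0.54579) = 0.57939.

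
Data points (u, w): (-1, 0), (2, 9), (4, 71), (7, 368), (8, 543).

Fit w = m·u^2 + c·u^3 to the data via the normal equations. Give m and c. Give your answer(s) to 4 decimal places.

m = 0.4515, c = 1.0053

The normal equations are: 6770·m + 50630·c = 53956;  50630·m + 383954·c = 408856.
Eliminating c: 383954·(row 1) − 50630·(row 2) gives 35971680·m = 383954·53956 − 50630·408856 = 16242744, so m = 676781/1498820.
Then c = (408856 − 50630·(676781/1498820))/383954 = 301357/299764.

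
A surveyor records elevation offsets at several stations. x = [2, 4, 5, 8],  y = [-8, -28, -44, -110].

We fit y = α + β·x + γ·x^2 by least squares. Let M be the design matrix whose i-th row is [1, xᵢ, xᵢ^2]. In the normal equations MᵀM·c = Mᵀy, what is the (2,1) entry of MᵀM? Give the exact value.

Row 2 ↔ basis x, column 1 ↔ basis 1, so (MᵀM)_{2,1} = Σᵢ x = (2)·(1) + (4)·(1) + (5)·(1) + (8)·(1) = 19.

19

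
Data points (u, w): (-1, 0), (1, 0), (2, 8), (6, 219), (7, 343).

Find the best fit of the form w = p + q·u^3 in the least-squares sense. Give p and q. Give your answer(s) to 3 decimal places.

From the data, Σ1 = 5, Σu^3 = 567, Σu^3·u^3 = 164371.
And Σw = 570, Σu^3·w = 165017.
Determinant 5·164371 − 567² = 500366.
p = (570·164371 − 567·165017)/500366 = 126831/500366; q = (5·165017 − 567·570)/500366 = 501895/500366.

p = 0.253, q = 1.003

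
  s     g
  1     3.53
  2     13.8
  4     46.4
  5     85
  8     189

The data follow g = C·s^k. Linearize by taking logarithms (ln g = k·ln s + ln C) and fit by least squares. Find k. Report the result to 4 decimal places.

Taking logs, ln g = k·ln s + ln C, so regress ln g on ln s.
AᵀA = [[9.3166, 5.7683]; [5.7683, 5]], rhs = [25.1890, 17.4077]ᵀ  (here Σln s = 5.7683, Σ(ln s)² = 9.3166, Σln g = 17.4077, Σln s·ln g = 25.1890).
Solving (det = 13.3096): k = 1.91830, ln C = 1.26845.

k = 1.9183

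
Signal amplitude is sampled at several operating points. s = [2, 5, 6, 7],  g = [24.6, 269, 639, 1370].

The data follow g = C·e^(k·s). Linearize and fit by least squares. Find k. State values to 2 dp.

With ln gᵢ as the transformed response and sᵢ as the regressor:
XᵀX = [[114.0000, 20.0000]; [20.0000, 4]], rhs = [123.6964, 22.4799]ᵀ  (here Σs = 20.0000, Σ(s)² = 114.0000, Σln g = 22.4799, Σs·ln g = 123.6964).
Δ = 114.0000·4 − (20.0000)² = 56.0000; k = (123.6964·4 − 20.0000·22.4799)/56.0000 = 0.80691, ln C = (114.0000·22.4799 − 20.0000·123.6964)/56.0000 = 1.58541.

k = 0.81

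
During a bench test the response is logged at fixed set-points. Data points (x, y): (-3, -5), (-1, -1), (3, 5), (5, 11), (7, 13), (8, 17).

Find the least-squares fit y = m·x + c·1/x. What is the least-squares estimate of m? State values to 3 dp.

Forming MᵀM = [[157, 6]; [6, 916049/705600]] and Mᵀy = [313, 8833/840]ᵀ gives MᵀM·[m, c]ᵀ = Mᵀy.
Δ = 157·(916049/705600) − 6² = 118418093/705600.
m = (313·(916049/705600) − 6·(8833/840))/(118418093/705600) = 242205017/118418093; c = (157·(8833/840) − 6·313)/(118418093/705600) = -160220760/118418093.

m = 2.045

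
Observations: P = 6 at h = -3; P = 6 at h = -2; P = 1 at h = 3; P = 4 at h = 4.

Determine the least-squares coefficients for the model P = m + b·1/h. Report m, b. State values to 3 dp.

Sums needed: Σ1 = 4, Σ1/h = -1/4, Σ1/h·1/h = 77/144.
Right-hand side: ΣP = 17, Σ1/h·P = -11/3.
Normal equations: [[4, -1/4]; [-1/4, 77/144]]·[m, b]ᵀ = [17, -11/3]ᵀ.
Δ = 4·(77/144) − (-1/4)² = 299/144.
m = (17·(77/144) − (-1/4)·(-11/3))/(299/144) = 1177/299; b = (4·(-11/3) − (-1/4)·17)/(299/144) = -1500/299.

m = 3.936, b = -5.017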